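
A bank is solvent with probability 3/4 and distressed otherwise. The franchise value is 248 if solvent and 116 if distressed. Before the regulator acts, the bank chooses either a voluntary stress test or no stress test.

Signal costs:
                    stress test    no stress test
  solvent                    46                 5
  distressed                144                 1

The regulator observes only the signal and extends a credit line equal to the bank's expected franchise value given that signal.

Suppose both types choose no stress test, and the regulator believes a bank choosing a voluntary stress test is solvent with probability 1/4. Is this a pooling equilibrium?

At the pooled signal (no stress test) the regulator holds the prior 3/4 and pays 3/4·248 + 1/4·116 = 215. Off-path (stress test) belief 1/4 gives 1/4·248 + 3/4·116 = 149.
Solvent: no stress test gives 215 − 5 = 210; stress test gives 149 − 46 = 103. Stays. ✓
Distressed: no stress test gives 215 − 1 = 214; stress test gives 149 − 144 = 5. Stays. ✓

Yes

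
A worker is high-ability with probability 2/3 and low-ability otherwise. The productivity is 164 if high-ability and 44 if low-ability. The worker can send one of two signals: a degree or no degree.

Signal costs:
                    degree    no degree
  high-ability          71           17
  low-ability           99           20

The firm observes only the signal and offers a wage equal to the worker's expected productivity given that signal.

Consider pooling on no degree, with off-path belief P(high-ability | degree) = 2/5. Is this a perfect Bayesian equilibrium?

Yes

At the pooled signal (no degree) the firm holds the prior 2/3 and pays 2/3·164 + 1/3·44 = 124. Off-path (degree) belief 2/5 gives 2/5·164 + 3/5·44 = 92.
High-ability: no degree gives 124 − 17 = 107; degree gives 92 − 71 = 21. Stays. ✓
Low-ability: no degree gives 124 − 20 = 104; degree gives 92 − 99 = -7. Stays. ✓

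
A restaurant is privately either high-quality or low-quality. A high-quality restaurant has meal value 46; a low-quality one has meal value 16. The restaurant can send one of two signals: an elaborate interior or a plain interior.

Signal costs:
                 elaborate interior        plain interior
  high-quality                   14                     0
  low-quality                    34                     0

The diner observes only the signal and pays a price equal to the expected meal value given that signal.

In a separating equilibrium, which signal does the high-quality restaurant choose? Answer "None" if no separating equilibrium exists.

Try high-quality → elaborate interior, low-quality → plain interior:
  If types separate, elaborate interior earns payment 46 and plain interior earns 16.
  High-quality: elaborate interior gives 46 − 14 = 32; plain interior gives 16 − 0 = 16. No deviation. ✓
  Low-quality: plain interior gives 16 − 0 = 16; elaborate interior gives 46 − 34 = 12. No deviation. ✓
Both hold — the high-quality type sends elaborate interior.

elaborate interior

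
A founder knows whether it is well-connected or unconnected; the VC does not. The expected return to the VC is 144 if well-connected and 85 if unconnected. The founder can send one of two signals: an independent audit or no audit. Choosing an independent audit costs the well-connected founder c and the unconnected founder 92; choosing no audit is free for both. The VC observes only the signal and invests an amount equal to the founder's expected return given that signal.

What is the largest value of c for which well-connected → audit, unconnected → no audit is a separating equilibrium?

59

Under separation: audit → well-connected (pays 144); no audit → unconnected (pays 85).
Unconnected: 85 − 0 = 85 ≥ 144 − 92 = 52. Holds regardless of c. ✓
Well-connected: 144 − c ≥ 85 − 0, so c ≤ 144 − 85 = 59.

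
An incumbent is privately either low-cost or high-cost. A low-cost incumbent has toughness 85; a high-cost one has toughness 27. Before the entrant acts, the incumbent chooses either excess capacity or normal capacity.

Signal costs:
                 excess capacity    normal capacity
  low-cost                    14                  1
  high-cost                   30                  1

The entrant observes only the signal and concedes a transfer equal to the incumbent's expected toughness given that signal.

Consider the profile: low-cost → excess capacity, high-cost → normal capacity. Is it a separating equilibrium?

No

If types separate, excess capacity earns payment 85 and normal capacity earns 27.
Low-cost: excess capacity gives 85 − 14 = 71; normal capacity gives 27 − 1 = 26. No deviation. ✓
High-cost: normal capacity gives 27 − 1 = 26; excess capacity gives 85 − 30 = 55. Would deviate. ✗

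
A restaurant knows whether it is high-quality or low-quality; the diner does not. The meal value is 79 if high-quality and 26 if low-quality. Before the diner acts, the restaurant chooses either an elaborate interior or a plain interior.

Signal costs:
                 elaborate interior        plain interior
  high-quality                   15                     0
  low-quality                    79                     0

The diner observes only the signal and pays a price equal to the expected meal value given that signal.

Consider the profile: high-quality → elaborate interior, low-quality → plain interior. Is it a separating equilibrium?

If types separate, elaborate interior earns payment 79 and plain interior earns 26.
High-quality: elaborate interior gives 79 − 15 = 64; plain interior gives 26 − 0 = 26. No deviation. ✓
Low-quality: plain interior gives 26 − 0 = 26; elaborate interior gives 79 − 79 = 0. No deviation. ✓
Both incentive constraints hold.

Yes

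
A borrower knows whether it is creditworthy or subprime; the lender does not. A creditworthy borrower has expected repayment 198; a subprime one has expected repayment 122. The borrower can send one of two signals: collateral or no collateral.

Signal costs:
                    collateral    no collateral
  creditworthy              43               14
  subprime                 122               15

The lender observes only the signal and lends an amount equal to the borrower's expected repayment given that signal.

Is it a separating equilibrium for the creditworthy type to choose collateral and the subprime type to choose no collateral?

If types separate, collateral earns payment 198 and no collateral earns 122.
Creditworthy: collateral gives 198 − 43 = 155; no collateral gives 122 − 14 = 108. No deviation. ✓
Subprime: no collateral gives 122 − 15 = 107; collateral gives 198 − 122 = 76. No deviation. ✓
Neither type gains from mimicking the other.

Yes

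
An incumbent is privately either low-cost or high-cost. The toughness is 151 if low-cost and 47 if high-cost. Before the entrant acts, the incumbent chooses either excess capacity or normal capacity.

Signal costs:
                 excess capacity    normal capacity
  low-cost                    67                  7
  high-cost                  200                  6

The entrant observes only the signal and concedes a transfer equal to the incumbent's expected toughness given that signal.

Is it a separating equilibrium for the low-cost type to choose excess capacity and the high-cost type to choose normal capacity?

If types separate, excess capacity earns payment 151 and normal capacity earns 47.
Low-cost: excess capacity gives 151 − 67 = 84; normal capacity gives 47 − 7 = 40. No deviation. ✓
High-cost: normal capacity gives 47 − 6 = 41; excess capacity gives 151 − 200 = -49. No deviation. ✓
Neither type gains from mimicking the other.

Yes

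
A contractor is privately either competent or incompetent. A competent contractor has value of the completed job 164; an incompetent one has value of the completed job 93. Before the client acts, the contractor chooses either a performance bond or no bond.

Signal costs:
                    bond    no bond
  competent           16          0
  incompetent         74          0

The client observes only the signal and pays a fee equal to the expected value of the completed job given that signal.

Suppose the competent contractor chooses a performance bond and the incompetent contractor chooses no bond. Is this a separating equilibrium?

Under separation the client infers type exactly: bond → competent (pays 164), no bond → incompetent (pays 93).
Competent: bond gives 164 − 16 = 148; no bond gives 93 − 0 = 93. No deviation. ✓
Incompetent: no bond gives 93 − 0 = 93; bond gives 164 − 74 = 90. No deviation. ✓
Neither type gains from mimicking the other.

Yes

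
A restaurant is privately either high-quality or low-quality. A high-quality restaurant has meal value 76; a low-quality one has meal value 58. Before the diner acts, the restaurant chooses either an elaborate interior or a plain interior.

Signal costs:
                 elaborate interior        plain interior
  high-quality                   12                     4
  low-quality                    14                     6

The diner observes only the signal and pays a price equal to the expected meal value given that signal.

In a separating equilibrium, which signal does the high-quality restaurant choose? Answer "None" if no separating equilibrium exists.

Try high-quality → elaborate interior, low-quality → plain interior:
  If types separate, elaborate interior earns payment 76 and plain interior earns 58.
  High-quality: elaborate interior gives 76 − 12 = 64; plain interior gives 58 − 4 = 54. No deviation. ✓
  Low-quality: plain interior gives 58 − 6 = 52; elaborate interior gives 76 − 14 = 62. Would deviate. ✗
Try high-quality → plain interior, low-quality → elaborate interior:
  If types separate, plain interior earns payment 76 and elaborate interior earns 58.
  High-quality: plain interior gives 76 − 4 = 72; elaborate interior gives 58 − 12 = 46. No deviation. ✓
  Low-quality: elaborate interior gives 58 − 14 = 44; plain interior gives 76 − 6 = 70. Would deviate. ✗
Neither assignment is incentive-compatible.

None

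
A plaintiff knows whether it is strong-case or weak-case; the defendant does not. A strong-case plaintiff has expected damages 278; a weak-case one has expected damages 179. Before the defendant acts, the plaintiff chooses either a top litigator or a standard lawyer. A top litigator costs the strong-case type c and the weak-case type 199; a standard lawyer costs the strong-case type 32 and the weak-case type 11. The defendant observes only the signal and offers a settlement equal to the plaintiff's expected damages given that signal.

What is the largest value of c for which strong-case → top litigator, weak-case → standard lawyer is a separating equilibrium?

Under separation: top litigator → strong-case (pays 278); standard lawyer → weak-case (pays 179).
Weak-case: 179 − 11 = 168 ≥ 278 − 199 = 79. Holds regardless of c. ✓
Strong-case: 278 − c ≥ 179 − 32, so c ≤ 278 − 147 = 131.

131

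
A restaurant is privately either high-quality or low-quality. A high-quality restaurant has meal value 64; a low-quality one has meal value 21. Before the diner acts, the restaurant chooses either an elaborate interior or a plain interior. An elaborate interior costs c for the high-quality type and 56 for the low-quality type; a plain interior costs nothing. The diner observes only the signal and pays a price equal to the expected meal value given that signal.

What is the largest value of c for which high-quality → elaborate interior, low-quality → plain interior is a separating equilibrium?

Under separation: elaborate interior → high-quality (pays 64); plain interior → low-quality (pays 21).
Low-quality: 21 − 0 = 21 ≥ 64 − 56 = 8. Holds regardless of c. ✓
High-quality: 64 − c ≥ 21 − 0, so c ≤ 64 − 21 = 43.

43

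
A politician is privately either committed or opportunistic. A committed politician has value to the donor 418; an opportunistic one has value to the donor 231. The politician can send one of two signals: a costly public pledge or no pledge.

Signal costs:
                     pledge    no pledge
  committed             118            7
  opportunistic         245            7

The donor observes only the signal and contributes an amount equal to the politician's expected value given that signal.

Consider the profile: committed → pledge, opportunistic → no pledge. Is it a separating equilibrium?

If types separate, pledge earns payment 418 and no pledge earns 231.
Committed: pledge gives 418 − 118 = 300; no pledge gives 231 − 7 = 224. No deviation. ✓
Opportunistic: no pledge gives 231 − 7 = 224; pledge gives 418 − 245 = 173. No deviation. ✓
Neither type gains from mimicking the other.

Yes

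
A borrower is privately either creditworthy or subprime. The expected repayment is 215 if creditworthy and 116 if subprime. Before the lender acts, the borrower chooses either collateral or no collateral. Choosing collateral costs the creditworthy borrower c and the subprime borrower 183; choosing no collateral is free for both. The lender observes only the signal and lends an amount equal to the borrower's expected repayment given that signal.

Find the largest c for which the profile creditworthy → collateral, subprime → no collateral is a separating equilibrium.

Under separation: collateral → creditworthy (pays 215); no collateral → subprime (pays 116).
Subprime: 116 − 0 = 116 ≥ 215 − 183 = 32. Holds regardless of c. ✓
Creditworthy: 215 − c ≥ 116 − 0, so c ≤ 215 − 116 = 99.

99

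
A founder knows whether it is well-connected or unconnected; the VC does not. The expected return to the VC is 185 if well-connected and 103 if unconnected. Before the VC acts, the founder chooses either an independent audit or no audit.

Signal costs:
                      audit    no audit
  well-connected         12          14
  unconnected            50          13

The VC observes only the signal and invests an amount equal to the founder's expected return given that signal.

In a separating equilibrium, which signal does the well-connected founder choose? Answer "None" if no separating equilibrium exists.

None

Try well-connected → audit, unconnected → no audit:
  If types separate, audit earns payment 185 and no audit earns 103.
  Well-connected: audit gives 185 − 12 = 173; no audit gives 103 − 14 = 89. No deviation. ✓
  Unconnected: no audit gives 103 − 13 = 90; audit gives 185 − 50 = 135. Would deviate. ✗
Try well-connected → no audit, unconnected → audit:
  If types separate, no audit earns payment 185 and audit earns 103.
  Well-connected: no audit gives 185 − 14 = 171; audit gives 103 − 12 = 91. No deviation. ✓
  Unconnected: audit gives 103 − 50 = 53; no audit gives 185 − 13 = 172. Would deviate. ✗
Neither assignment is incentive-compatible.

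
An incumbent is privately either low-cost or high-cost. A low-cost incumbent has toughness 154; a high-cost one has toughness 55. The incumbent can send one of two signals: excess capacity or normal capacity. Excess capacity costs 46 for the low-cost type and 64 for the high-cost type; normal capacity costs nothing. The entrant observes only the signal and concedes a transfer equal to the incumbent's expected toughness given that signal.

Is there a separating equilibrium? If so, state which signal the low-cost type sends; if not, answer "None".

None

Try low-cost → excess capacity, high-cost → normal capacity:
  Under separation the entrant infers type exactly: excess capacity → low-cost (pays 154), normal capacity → high-cost (pays 55).
  Low-cost: excess capacity gives 154 − 46 = 108; normal capacity gives 55 − 0 = 55. No deviation. ✓
  High-cost: normal capacity gives 55 − 0 = 55; excess capacity gives 154 − 64 = 90. Would deviate. ✗
Try low-cost → normal capacity, high-cost → excess capacity:
  Under separation the entrant infers type exactly: normal capacity → low-cost (pays 154), excess capacity → high-cost (pays 55).
  Low-cost: normal capacity gives 154 − 0 = 154; excess capacity gives 55 − 46 = 9. No deviation. ✓
  High-cost: excess capacity gives 55 − 64 = -9; normal capacity gives 154 − 0 = 154. Would deviate. ✗
Neither assignment is incentive-compatible.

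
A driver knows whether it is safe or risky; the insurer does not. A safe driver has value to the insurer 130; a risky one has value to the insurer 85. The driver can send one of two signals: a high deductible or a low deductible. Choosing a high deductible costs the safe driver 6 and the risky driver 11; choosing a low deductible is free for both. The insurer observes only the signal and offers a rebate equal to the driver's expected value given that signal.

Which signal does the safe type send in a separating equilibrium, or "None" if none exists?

None

Try safe → high deductible, risky → low deductible:
  If types separate, high deductible earns payment 130 and low deductible earns 85.
  Safe: high deductible gives 130 − 6 = 124; low deductible gives 85 − 0 = 85. No deviation. ✓
  Risky: low deductible gives 85 − 0 = 85; high deductible gives 130 − 11 = 119. Would deviate. ✗
Try safe → low deductible, risky → high deductible:
  If types separate, low deductible earns payment 130 and high deductible earns 85.
  Safe: low deductible gives 130 − 0 = 130; high deductible gives 85 − 6 = 79. No deviation. ✓
  Risky: high deductible gives 85 − 11 = 74; low deductible gives 130 − 0 = 130. Would deviate. ✗
Neither assignment is incentive-compatible.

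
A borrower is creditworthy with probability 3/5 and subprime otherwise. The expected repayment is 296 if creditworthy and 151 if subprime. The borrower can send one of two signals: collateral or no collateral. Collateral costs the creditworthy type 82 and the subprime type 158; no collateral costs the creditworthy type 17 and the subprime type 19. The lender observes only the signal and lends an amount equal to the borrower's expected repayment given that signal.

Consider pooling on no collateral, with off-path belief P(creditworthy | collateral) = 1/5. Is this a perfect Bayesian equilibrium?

At the pooled signal (no collateral) the lender holds the prior 3/5 and pays 3/5·296 + 2/5·151 = 238. Off-path (collateral) belief 1/5 gives 1/5·296 + 4/5·151 = 180.
Creditworthy: no collateral gives 238 − 17 = 221; collateral gives 180 − 82 = 98. Stays. ✓
Subprime: no collateral gives 238 − 19 = 219; collateral gives 180 − 158 = 22. Stays. ✓

Yes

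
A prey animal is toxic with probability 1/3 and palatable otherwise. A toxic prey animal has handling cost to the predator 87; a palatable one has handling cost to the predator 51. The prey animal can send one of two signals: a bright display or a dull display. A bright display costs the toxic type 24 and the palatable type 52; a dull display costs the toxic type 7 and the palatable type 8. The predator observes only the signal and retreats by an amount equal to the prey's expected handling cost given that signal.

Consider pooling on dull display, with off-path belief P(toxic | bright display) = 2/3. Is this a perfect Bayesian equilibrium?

Yes

On the equilibrium path (dull display) the predator holds the prior 1/3 and pays 1/3·87 + 2/3·51 = 63. Off-path (bright display) belief 2/3 gives 2/3·87 + 1/3·51 = 75.
Toxic: dull display gives 63 − 7 = 56; bright display gives 75 − 24 = 51. Stays. ✓
Palatable: dull display gives 63 − 8 = 55; bright display gives 75 − 52 = 23. Stays. ✓
Beliefs are Bayes-consistent on-path and both types best-respond.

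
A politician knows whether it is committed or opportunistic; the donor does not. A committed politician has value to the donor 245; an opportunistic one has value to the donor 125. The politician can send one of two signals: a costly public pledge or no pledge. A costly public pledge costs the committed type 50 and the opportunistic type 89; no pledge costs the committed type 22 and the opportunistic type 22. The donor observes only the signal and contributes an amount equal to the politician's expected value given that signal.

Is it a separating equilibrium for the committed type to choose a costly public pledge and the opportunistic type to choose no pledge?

If types separate, pledge earns payment 245 and no pledge earns 125.
Committed: pledge gives 245 − 50 = 195; no pledge gives 125 − 22 = 103. No deviation. ✓
Opportunistic: no pledge gives 125 − 22 = 103; pledge gives 245 − 89 = 156. Would deviate. ✗

No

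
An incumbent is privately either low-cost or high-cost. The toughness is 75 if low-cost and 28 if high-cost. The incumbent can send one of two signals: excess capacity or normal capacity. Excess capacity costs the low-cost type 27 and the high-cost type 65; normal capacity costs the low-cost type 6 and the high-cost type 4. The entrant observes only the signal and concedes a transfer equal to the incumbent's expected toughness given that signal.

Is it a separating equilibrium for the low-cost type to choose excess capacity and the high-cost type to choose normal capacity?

Yes

If types separate, excess capacity earns payment 75 and normal capacity earns 28.
Low-cost: excess capacity gives 75 − 27 = 48; normal capacity gives 28 − 6 = 22. No deviation. ✓
High-cost: normal capacity gives 28 − 4 = 24; excess capacity gives 75 − 65 = 10. No deviation. ✓
Neither type gains from mimicking the other.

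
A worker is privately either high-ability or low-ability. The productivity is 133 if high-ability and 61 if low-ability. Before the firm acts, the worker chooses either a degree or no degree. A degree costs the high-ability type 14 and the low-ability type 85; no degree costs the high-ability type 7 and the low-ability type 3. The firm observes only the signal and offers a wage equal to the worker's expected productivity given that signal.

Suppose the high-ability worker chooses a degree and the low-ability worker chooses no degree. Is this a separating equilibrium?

Yes

Under separation the firm infers type exactly: degree → high-ability (pays 133), no degree → low-ability (pays 61).
High-ability: degree gives 133 − 14 = 119; no degree gives 61 − 7 = 54. No deviation. ✓
Low-ability: no degree gives 61 − 3 = 58; degree gives 133 − 85 = 48. No deviation. ✓
Both incentive constraints hold.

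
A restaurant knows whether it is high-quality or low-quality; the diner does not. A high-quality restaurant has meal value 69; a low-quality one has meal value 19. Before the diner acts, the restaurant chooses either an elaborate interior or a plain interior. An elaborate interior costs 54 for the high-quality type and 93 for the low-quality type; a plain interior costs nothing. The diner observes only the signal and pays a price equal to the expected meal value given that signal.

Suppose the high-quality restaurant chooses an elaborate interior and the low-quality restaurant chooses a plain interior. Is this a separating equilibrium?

No

Under separation the diner infers type exactly: elaborate interior → high-quality (pays 69), plain interior → low-quality (pays 19).
High-quality: elaborate interior gives 69 − 54 = 15; plain interior gives 19 − 0 = 19. Would deviate. ✗
Low-quality: plain interior gives 19 − 0 = 19; elaborate interior gives 69 − 93 = -24. No deviation. ✓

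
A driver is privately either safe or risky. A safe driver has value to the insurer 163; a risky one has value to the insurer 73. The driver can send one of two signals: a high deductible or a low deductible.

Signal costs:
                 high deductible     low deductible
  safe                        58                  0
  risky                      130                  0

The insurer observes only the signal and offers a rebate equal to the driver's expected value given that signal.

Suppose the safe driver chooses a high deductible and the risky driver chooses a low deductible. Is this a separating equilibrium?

Yes

Under separation the insurer infers type exactly: high deductible → safe (pays 163), low deductible → risky (pays 73).
Safe: high deductible gives 163 − 58 = 105; low deductible gives 73 − 0 = 73. No deviation. ✓
Risky: low deductible gives 73 − 0 = 73; high deductible gives 163 − 130 = 33. No deviation. ✓
Both incentive constraints hold.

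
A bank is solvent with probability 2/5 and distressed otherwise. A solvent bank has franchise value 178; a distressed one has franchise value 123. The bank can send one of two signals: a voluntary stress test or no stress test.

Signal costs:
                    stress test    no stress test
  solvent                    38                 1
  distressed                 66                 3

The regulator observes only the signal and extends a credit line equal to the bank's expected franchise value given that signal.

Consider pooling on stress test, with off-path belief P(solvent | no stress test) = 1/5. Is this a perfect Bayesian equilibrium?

No

On the equilibrium path (stress test) the regulator holds the prior 2/5 and pays 2/5·178 + 3/5·123 = 145. Off-path (no stress test) belief 1/5 gives 1/5·178 + 4/5·123 = 134.
Solvent: stress test gives 145 − 38 = 107; no stress test gives 134 − 1 = 133. Deviates. ✗
Distressed: stress test gives 145 − 66 = 79; no stress test gives 134 − 3 = 131. Deviates. ✗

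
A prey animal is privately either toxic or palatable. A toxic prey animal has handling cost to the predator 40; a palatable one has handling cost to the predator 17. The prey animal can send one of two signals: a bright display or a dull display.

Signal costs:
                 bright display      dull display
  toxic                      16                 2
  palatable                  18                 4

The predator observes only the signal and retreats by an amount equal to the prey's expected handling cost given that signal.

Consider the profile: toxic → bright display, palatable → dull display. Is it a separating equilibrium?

If types separate, bright display earns payment 40 and dull display earns 17.
Toxic: bright display gives 40 − 16 = 24; dull display gives 17 − 2 = 15. No deviation. ✓
Palatable: dull display gives 17 − 4 = 13; bright display gives 40 − 18 = 22. Would deviate. ✗

No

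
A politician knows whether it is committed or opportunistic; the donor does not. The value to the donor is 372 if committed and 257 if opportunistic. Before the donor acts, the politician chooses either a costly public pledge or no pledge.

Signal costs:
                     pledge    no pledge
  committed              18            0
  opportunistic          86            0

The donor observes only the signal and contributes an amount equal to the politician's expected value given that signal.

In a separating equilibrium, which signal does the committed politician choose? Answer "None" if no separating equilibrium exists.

Try committed → pledge, opportunistic → no pledge:
  If types separate, pledge earns payment 372 and no pledge earns 257.
  Committed: pledge gives 372 − 18 = 354; no pledge gives 257 − 0 = 257. No deviation. ✓
  Opportunistic: no pledge gives 257 − 0 = 257; pledge gives 372 − 86 = 286. Would deviate. ✗
Try committed → no pledge, opportunistic → pledge:
  If types separate, no pledge earns payment 372 and pledge earns 257.
  Committed: no pledge gives 372 − 0 = 372; pledge gives 257 − 18 = 239. No deviation. ✓
  Opportunistic: pledge gives 257 − 86 = 171; no pledge gives 372 − 0 = 372. Would deviate. ✗
Neither assignment is incentive-compatible.

None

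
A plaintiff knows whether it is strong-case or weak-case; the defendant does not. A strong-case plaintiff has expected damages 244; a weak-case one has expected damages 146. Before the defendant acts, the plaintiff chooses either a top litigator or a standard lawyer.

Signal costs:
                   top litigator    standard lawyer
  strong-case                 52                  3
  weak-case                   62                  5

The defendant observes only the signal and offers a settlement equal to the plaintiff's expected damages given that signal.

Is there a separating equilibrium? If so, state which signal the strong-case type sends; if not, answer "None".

None

Try strong-case → top litigator, weak-case → standard lawyer:
  Under separation the defendant infers type exactly: top litigator → strong-case (pays 244), standard lawyer → weak-case (pays 146).
  Strong-case: top litigator gives 244 − 52 = 192; standard lawyer gives 146 − 3 = 143. No deviation. ✓
  Weak-case: standard lawyer gives 146 − 5 = 141; top litigator gives 244 − 62 = 182. Would deviate. ✗
Try strong-case → standard lawyer, weak-case → top litigator:
  Under separation the defendant infers type exactly: standard lawyer → strong-case (pays 244), top litigator → weak-case (pays 146).
  Strong-case: standard lawyer gives 244 − 3 = 241; top litigator gives 146 − 52 = 94. No deviation. ✓
  Weak-case: top litigator gives 146 − 62 = 84; standard lawyer gives 244 − 5 = 239. Would deviate. ✗
Neither assignment is incentive-compatible.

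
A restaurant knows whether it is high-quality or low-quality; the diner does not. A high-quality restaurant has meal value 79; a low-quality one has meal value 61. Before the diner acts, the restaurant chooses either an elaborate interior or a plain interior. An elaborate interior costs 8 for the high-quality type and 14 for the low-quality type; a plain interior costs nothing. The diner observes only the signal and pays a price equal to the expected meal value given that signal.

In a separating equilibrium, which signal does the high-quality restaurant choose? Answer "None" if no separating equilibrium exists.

Try high-quality → elaborate interior, low-quality → plain interior:
  If types separate, elaborate interior earns payment 79 and plain interior earns 61.
  High-quality: elaborate interior gives 79 − 8 = 71; plain interior gives 61 − 0 = 61. No deviation. ✓
  Low-quality: plain interior gives 61 − 0 = 61; elaborate interior gives 79 − 14 = 65. Would deviate. ✗
Try high-quality → plain interior, low-quality → elaborate interior:
  If types separate, plain interior earns payment 79 and elaborate interior earns 61.
  High-quality: plain interior gives 79 − 0 = 79; elaborate interior gives 61 − 8 = 53. No deviation. ✓
  Low-quality: elaborate interior gives 61 − 14 = 47; plain interior gives 79 − 0 = 79. Would deviate. ✗
Neither assignment is incentive-compatible.

None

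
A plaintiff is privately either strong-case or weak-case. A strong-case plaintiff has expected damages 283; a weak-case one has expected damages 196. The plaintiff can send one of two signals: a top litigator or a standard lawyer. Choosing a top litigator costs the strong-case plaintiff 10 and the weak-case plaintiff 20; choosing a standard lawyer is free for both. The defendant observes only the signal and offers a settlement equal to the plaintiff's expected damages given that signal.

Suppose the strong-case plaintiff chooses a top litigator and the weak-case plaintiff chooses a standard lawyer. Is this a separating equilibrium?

If types separate, top litigator earns payment 283 and standard lawyer earns 196.
Strong-case: top litigator gives 283 − 10 = 273; standard lawyer gives 196 − 0 = 196. No deviation. ✓
Weak-case: standard lawyer gives 196 − 0 = 196; top litigator gives 283 − 20 = 263. Would deviate. ✗

No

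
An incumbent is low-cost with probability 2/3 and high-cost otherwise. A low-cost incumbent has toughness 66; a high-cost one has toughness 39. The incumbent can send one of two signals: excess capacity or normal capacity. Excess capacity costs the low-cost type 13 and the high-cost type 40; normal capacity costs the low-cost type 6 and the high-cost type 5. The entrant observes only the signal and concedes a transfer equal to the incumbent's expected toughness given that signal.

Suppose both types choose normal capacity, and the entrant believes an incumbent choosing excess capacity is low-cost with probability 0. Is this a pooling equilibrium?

Yes

At the pooled signal (normal capacity) the entrant holds the prior 2/3 and pays 2/3·66 + 1/3·39 = 57. Off-path (excess capacity) belief 0 gives 0·66 + 1·39 = 39.
Low-cost: normal capacity gives 57 − 6 = 51; excess capacity gives 39 − 13 = 26. Stays. ✓
High-cost: normal capacity gives 57 − 5 = 52; excess capacity gives 39 − 40 = -1. Stays. ✓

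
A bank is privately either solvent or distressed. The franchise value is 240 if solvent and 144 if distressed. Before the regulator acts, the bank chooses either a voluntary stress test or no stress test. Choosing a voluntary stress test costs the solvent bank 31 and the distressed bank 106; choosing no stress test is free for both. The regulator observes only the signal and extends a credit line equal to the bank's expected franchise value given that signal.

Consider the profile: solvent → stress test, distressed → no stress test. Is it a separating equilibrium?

If types separate, stress test earns payment 240 and no stress test earns 144.
Solvent: stress test gives 240 − 31 = 209; no stress test gives 144 − 0 = 144. No deviation. ✓
Distressed: no stress test gives 144 − 0 = 144; stress test gives 240 − 106 = 134. No deviation. ✓
Both incentive constraints hold.

Yes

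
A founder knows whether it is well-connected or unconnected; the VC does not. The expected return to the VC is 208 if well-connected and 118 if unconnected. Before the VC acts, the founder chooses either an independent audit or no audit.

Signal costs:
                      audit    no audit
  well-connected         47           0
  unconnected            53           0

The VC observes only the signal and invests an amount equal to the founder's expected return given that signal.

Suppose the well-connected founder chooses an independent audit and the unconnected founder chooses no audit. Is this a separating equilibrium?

Under separation the VC infers type exactly: audit → well-connected (pays 208), no audit → unconnected (pays 118).
Well-connected: audit gives 208 − 47 = 161; no audit gives 118 − 0 = 118. No deviation. ✓
Unconnected: no audit gives 118 − 0 = 118; audit gives 208 − 53 = 155. Would deviate. ✗

No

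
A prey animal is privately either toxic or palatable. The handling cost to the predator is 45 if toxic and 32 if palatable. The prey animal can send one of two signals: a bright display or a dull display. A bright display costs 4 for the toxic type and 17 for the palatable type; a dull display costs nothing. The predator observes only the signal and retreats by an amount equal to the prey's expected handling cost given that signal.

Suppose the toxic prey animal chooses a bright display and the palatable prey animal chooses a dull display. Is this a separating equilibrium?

Yes

If types separate, bright display earns payment 45 and dull display earns 32.
Toxic: bright display gives 45 − 4 = 41; dull display gives 32 − 0 = 32. No deviation. ✓
Palatable: dull display gives 32 − 0 = 32; bright display gives 45 − 17 = 28. No deviation. ✓
Neither type gains from mimicking the other.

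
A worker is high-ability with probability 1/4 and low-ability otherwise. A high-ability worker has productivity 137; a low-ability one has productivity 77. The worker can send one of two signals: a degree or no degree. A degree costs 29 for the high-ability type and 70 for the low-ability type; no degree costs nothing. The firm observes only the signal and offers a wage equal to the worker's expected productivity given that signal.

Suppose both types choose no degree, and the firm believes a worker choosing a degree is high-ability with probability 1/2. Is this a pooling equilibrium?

Yes

At the pooled signal (no degree) the firm holds the prior 1/4 and pays 1/4·137 + 3/4·77 = 92. Off-path (degree) belief 1/2 gives 1/2·137 + 1/2·77 = 107.
High-ability: no degree gives 92 − 0 = 92; degree gives 107 − 29 = 78. Stays. ✓
Low-ability: no degree gives 92 − 0 = 92; degree gives 107 − 70 = 37. Stays. ✓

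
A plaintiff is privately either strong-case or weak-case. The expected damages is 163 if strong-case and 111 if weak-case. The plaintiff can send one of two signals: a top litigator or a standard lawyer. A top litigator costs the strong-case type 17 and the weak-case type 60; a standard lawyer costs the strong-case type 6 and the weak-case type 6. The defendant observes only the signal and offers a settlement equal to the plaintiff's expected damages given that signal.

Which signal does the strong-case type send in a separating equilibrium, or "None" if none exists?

Try strong-case → top litigator, weak-case → standard lawyer:
  If types separate, top litigator earns payment 163 and standard lawyer earns 111.
  Strong-case: top litigator gives 163 − 17 = 146; standard lawyer gives 111 − 6 = 105. No deviation. ✓
  Weak-case: standard lawyer gives 111 − 6 = 105; top litigator gives 163 − 60 = 103. No deviation. ✓
Both hold — the strong-case type sends top litigator.

top litigator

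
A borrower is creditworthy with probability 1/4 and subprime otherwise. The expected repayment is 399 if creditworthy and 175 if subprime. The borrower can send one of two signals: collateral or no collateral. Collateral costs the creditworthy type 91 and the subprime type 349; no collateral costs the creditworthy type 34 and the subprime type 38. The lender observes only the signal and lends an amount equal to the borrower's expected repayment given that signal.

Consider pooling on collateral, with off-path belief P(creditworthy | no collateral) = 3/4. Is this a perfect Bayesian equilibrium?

On the equilibrium path (collateral) the lender holds the prior 1/4 and pays 1/4·399 + 3/4·175 = 231. Off-path (no collateral) belief 3/4 gives 3/4·399 + 1/4·175 = 343.
Creditworthy: collateral gives 231 − 91 = 140; no collateral gives 343 − 34 = 309. Deviates. ✗
Subprime: collateral gives 231 − 349 = -118; no collateral gives 343 − 38 = 305. Deviates. ✗

No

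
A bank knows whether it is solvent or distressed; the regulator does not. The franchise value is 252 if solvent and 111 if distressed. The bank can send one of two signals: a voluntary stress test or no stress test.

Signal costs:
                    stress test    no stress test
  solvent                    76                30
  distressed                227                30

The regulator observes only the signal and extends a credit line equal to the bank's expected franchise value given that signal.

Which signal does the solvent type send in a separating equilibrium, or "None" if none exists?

Try solvent → stress test, distressed → no stress test:
  Under separation the regulator infers type exactly: stress test → solvent (pays 252), no stress test → distressed (pays 111).
  Solvent: stress test gives 252 − 76 = 176; no stress test gives 111 − 30 = 81. No deviation. ✓
  Distressed: no stress test gives 111 − 30 = 81; stress test gives 252 − 227 = 25. No deviation. ✓
Both hold — the solvent type sends stress test.

stress test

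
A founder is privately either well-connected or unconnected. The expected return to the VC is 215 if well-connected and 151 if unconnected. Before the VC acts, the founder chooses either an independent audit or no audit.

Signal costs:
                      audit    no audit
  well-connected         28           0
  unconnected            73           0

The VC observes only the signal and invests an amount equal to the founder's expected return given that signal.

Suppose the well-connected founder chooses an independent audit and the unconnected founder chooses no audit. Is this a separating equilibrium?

Yes

If types separate, audit earns payment 215 and no audit earns 151.
Well-connected: audit gives 215 − 28 = 187; no audit gives 151 − 0 = 151. No deviation. ✓
Unconnected: no audit gives 151 − 0 = 151; audit gives 215 − 73 = 142. No deviation. ✓
Both incentive constraints hold.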